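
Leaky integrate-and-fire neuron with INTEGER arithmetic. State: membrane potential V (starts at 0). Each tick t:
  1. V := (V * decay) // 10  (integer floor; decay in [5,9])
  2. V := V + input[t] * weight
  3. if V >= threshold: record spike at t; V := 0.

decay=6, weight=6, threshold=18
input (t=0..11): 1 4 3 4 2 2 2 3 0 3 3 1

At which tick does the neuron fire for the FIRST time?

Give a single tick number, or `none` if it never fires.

t=0: input=1 -> V=6
t=1: input=4 -> V=0 FIRE
t=2: input=3 -> V=0 FIRE
t=3: input=4 -> V=0 FIRE
t=4: input=2 -> V=12
t=5: input=2 -> V=0 FIRE
t=6: input=2 -> V=12
t=7: input=3 -> V=0 FIRE
t=8: input=0 -> V=0
t=9: input=3 -> V=0 FIRE
t=10: input=3 -> V=0 FIRE
t=11: input=1 -> V=6

Answer: 1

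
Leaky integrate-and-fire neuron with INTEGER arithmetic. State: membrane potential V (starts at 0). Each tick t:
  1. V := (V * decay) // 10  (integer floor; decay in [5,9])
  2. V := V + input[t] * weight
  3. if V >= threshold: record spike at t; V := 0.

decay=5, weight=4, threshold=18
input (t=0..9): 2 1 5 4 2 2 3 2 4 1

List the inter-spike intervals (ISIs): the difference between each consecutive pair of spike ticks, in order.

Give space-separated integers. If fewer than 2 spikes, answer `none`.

t=0: input=2 -> V=8
t=1: input=1 -> V=8
t=2: input=5 -> V=0 FIRE
t=3: input=4 -> V=16
t=4: input=2 -> V=16
t=5: input=2 -> V=16
t=6: input=3 -> V=0 FIRE
t=7: input=2 -> V=8
t=8: input=4 -> V=0 FIRE
t=9: input=1 -> V=4

Answer: 4 2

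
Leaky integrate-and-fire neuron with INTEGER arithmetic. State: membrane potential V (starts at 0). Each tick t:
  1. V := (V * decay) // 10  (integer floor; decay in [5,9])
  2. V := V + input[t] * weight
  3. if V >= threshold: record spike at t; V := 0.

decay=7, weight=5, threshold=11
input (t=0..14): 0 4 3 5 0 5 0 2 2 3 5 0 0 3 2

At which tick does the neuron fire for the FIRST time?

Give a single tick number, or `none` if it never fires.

Answer: 1

Derivation:
t=0: input=0 -> V=0
t=1: input=4 -> V=0 FIRE
t=2: input=3 -> V=0 FIRE
t=3: input=5 -> V=0 FIRE
t=4: input=0 -> V=0
t=5: input=5 -> V=0 FIRE
t=6: input=0 -> V=0
t=7: input=2 -> V=10
t=8: input=2 -> V=0 FIRE
t=9: input=3 -> V=0 FIRE
t=10: input=5 -> V=0 FIRE
t=11: input=0 -> V=0
t=12: input=0 -> V=0
t=13: input=3 -> V=0 FIRE
t=14: input=2 -> V=10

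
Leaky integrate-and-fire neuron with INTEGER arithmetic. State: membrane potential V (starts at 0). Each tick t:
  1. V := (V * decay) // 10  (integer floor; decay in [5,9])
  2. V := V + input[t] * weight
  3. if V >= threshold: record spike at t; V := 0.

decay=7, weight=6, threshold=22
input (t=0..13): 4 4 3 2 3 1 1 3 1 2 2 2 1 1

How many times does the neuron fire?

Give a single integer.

Answer: 5

Derivation:
t=0: input=4 -> V=0 FIRE
t=1: input=4 -> V=0 FIRE
t=2: input=3 -> V=18
t=3: input=2 -> V=0 FIRE
t=4: input=3 -> V=18
t=5: input=1 -> V=18
t=6: input=1 -> V=18
t=7: input=3 -> V=0 FIRE
t=8: input=1 -> V=6
t=9: input=2 -> V=16
t=10: input=2 -> V=0 FIRE
t=11: input=2 -> V=12
t=12: input=1 -> V=14
t=13: input=1 -> V=15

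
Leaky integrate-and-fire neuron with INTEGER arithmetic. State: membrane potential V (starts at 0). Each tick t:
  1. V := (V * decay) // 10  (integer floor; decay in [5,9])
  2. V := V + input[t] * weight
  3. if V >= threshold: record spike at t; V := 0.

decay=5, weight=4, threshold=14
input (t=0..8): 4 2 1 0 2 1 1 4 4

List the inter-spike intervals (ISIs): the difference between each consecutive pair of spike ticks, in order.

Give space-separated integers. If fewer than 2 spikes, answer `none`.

Answer: 7 1

Derivation:
t=0: input=4 -> V=0 FIRE
t=1: input=2 -> V=8
t=2: input=1 -> V=8
t=3: input=0 -> V=4
t=4: input=2 -> V=10
t=5: input=1 -> V=9
t=6: input=1 -> V=8
t=7: input=4 -> V=0 FIRE
t=8: input=4 -> V=0 FIRE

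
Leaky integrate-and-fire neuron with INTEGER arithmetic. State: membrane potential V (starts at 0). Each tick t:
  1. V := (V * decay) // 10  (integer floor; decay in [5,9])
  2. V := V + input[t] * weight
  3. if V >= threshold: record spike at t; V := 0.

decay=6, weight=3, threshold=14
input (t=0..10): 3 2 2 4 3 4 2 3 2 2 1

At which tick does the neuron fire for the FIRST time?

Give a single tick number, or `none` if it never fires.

t=0: input=3 -> V=9
t=1: input=2 -> V=11
t=2: input=2 -> V=12
t=3: input=4 -> V=0 FIRE
t=4: input=3 -> V=9
t=5: input=4 -> V=0 FIRE
t=6: input=2 -> V=6
t=7: input=3 -> V=12
t=8: input=2 -> V=13
t=9: input=2 -> V=13
t=10: input=1 -> V=10

Answer: 3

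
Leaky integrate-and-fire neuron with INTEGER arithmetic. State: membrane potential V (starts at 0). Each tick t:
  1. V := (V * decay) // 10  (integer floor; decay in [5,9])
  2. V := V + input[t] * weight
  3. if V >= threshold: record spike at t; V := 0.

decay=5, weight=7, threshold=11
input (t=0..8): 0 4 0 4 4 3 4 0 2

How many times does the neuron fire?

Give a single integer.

t=0: input=0 -> V=0
t=1: input=4 -> V=0 FIRE
t=2: input=0 -> V=0
t=3: input=4 -> V=0 FIRE
t=4: input=4 -> V=0 FIRE
t=5: input=3 -> V=0 FIRE
t=6: input=4 -> V=0 FIRE
t=7: input=0 -> V=0
t=8: input=2 -> V=0 FIRE

Answer: 6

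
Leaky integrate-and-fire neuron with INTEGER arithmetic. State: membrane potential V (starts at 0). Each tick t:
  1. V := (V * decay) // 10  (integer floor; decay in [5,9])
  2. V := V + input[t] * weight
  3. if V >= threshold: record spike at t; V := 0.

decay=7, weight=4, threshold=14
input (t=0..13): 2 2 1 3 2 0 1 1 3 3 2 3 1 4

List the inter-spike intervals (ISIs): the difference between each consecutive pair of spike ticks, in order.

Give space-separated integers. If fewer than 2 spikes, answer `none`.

Answer: 5 2 3

Derivation:
t=0: input=2 -> V=8
t=1: input=2 -> V=13
t=2: input=1 -> V=13
t=3: input=3 -> V=0 FIRE
t=4: input=2 -> V=8
t=5: input=0 -> V=5
t=6: input=1 -> V=7
t=7: input=1 -> V=8
t=8: input=3 -> V=0 FIRE
t=9: input=3 -> V=12
t=10: input=2 -> V=0 FIRE
t=11: input=3 -> V=12
t=12: input=1 -> V=12
t=13: input=4 -> V=0 FIRE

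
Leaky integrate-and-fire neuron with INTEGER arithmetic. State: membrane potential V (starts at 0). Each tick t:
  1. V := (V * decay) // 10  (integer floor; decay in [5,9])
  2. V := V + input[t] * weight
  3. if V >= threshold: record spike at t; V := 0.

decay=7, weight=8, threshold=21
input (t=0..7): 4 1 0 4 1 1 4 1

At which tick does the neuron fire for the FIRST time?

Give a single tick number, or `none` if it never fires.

t=0: input=4 -> V=0 FIRE
t=1: input=1 -> V=8
t=2: input=0 -> V=5
t=3: input=4 -> V=0 FIRE
t=4: input=1 -> V=8
t=5: input=1 -> V=13
t=6: input=4 -> V=0 FIRE
t=7: input=1 -> V=8

Answer: 0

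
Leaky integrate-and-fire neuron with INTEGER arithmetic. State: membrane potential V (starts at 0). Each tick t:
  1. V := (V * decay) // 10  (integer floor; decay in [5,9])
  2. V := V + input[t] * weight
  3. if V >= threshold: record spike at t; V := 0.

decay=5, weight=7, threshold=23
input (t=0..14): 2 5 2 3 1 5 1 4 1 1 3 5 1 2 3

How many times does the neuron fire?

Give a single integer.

t=0: input=2 -> V=14
t=1: input=5 -> V=0 FIRE
t=2: input=2 -> V=14
t=3: input=3 -> V=0 FIRE
t=4: input=1 -> V=7
t=5: input=5 -> V=0 FIRE
t=6: input=1 -> V=7
t=7: input=4 -> V=0 FIRE
t=8: input=1 -> V=7
t=9: input=1 -> V=10
t=10: input=3 -> V=0 FIRE
t=11: input=5 -> V=0 FIRE
t=12: input=1 -> V=7
t=13: input=2 -> V=17
t=14: input=3 -> V=0 FIRE

Answer: 7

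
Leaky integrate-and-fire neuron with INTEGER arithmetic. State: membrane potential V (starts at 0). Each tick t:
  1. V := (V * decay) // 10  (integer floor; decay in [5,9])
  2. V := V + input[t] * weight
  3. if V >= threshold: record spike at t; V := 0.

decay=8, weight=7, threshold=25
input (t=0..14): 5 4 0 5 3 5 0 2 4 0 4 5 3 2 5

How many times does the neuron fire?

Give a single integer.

t=0: input=5 -> V=0 FIRE
t=1: input=4 -> V=0 FIRE
t=2: input=0 -> V=0
t=3: input=5 -> V=0 FIRE
t=4: input=3 -> V=21
t=5: input=5 -> V=0 FIRE
t=6: input=0 -> V=0
t=7: input=2 -> V=14
t=8: input=4 -> V=0 FIRE
t=9: input=0 -> V=0
t=10: input=4 -> V=0 FIRE
t=11: input=5 -> V=0 FIRE
t=12: input=3 -> V=21
t=13: input=2 -> V=0 FIRE
t=14: input=5 -> V=0 FIRE

Answer: 9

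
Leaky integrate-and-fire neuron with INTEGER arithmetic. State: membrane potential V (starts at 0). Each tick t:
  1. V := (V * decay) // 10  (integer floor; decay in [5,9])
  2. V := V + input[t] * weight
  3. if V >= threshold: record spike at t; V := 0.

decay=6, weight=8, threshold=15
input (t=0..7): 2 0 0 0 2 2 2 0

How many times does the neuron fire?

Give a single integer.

Answer: 4

Derivation:
t=0: input=2 -> V=0 FIRE
t=1: input=0 -> V=0
t=2: input=0 -> V=0
t=3: input=0 -> V=0
t=4: input=2 -> V=0 FIRE
t=5: input=2 -> V=0 FIRE
t=6: input=2 -> V=0 FIRE
t=7: input=0 -> V=0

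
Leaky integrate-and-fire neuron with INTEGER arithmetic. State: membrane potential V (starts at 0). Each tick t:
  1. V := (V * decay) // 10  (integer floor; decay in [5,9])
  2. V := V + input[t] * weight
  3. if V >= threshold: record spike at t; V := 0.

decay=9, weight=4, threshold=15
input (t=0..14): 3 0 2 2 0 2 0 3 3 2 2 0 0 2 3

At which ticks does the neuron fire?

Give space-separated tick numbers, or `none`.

Answer: 2 7 9 14

Derivation:
t=0: input=3 -> V=12
t=1: input=0 -> V=10
t=2: input=2 -> V=0 FIRE
t=3: input=2 -> V=8
t=4: input=0 -> V=7
t=5: input=2 -> V=14
t=6: input=0 -> V=12
t=7: input=3 -> V=0 FIRE
t=8: input=3 -> V=12
t=9: input=2 -> V=0 FIRE
t=10: input=2 -> V=8
t=11: input=0 -> V=7
t=12: input=0 -> V=6
t=13: input=2 -> V=13
t=14: input=3 -> V=0 FIRE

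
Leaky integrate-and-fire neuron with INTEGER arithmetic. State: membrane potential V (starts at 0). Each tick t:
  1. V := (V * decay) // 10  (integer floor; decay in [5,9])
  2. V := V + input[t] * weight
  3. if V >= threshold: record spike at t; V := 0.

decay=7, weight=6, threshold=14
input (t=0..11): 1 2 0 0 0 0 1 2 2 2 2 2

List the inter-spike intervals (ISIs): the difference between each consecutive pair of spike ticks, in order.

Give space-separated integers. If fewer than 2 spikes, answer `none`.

t=0: input=1 -> V=6
t=1: input=2 -> V=0 FIRE
t=2: input=0 -> V=0
t=3: input=0 -> V=0
t=4: input=0 -> V=0
t=5: input=0 -> V=0
t=6: input=1 -> V=6
t=7: input=2 -> V=0 FIRE
t=8: input=2 -> V=12
t=9: input=2 -> V=0 FIRE
t=10: input=2 -> V=12
t=11: input=2 -> V=0 FIRE

Answer: 6 2 2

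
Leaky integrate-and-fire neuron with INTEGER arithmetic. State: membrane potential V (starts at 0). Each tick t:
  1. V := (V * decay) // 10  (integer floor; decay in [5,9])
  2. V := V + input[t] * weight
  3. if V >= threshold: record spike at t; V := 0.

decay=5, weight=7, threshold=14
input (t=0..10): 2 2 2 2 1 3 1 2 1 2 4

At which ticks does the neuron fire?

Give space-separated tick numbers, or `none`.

Answer: 0 1 2 3 5 7 9 10

Derivation:
t=0: input=2 -> V=0 FIRE
t=1: input=2 -> V=0 FIRE
t=2: input=2 -> V=0 FIRE
t=3: input=2 -> V=0 FIRE
t=4: input=1 -> V=7
t=5: input=3 -> V=0 FIRE
t=6: input=1 -> V=7
t=7: input=2 -> V=0 FIRE
t=8: input=1 -> V=7
t=9: input=2 -> V=0 FIRE
t=10: input=4 -> V=0 FIRE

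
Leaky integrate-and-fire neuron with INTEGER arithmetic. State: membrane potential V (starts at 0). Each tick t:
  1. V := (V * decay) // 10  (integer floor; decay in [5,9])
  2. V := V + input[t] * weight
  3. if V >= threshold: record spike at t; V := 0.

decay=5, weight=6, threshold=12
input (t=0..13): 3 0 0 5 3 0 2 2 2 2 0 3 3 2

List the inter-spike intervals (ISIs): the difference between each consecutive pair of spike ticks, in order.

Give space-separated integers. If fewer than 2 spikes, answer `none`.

t=0: input=3 -> V=0 FIRE
t=1: input=0 -> V=0
t=2: input=0 -> V=0
t=3: input=5 -> V=0 FIRE
t=4: input=3 -> V=0 FIRE
t=5: input=0 -> V=0
t=6: input=2 -> V=0 FIRE
t=7: input=2 -> V=0 FIRE
t=8: input=2 -> V=0 FIRE
t=9: input=2 -> V=0 FIRE
t=10: input=0 -> V=0
t=11: input=3 -> V=0 FIRE
t=12: input=3 -> V=0 FIRE
t=13: input=2 -> V=0 FIRE

Answer: 3 1 2 1 1 1 2 1 1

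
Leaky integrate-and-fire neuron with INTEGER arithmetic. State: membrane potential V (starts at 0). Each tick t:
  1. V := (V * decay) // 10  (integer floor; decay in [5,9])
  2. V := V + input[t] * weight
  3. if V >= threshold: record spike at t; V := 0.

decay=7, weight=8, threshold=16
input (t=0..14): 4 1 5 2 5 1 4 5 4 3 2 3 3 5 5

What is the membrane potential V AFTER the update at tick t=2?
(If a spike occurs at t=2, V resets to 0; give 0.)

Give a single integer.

Answer: 0

Derivation:
t=0: input=4 -> V=0 FIRE
t=1: input=1 -> V=8
t=2: input=5 -> V=0 FIRE
t=3: input=2 -> V=0 FIRE
t=4: input=5 -> V=0 FIRE
t=5: input=1 -> V=8
t=6: input=4 -> V=0 FIRE
t=7: input=5 -> V=0 FIRE
t=8: input=4 -> V=0 FIRE
t=9: input=3 -> V=0 FIRE
t=10: input=2 -> V=0 FIRE
t=11: input=3 -> V=0 FIRE
t=12: input=3 -> V=0 FIRE
t=13: input=5 -> V=0 FIRE
t=14: input=5 -> V=0 FIRE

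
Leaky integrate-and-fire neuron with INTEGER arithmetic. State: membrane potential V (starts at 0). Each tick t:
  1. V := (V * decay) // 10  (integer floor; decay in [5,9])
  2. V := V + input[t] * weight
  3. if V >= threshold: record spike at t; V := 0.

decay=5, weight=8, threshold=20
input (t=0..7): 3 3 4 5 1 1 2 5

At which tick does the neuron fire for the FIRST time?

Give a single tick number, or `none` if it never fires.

Answer: 0

Derivation:
t=0: input=3 -> V=0 FIRE
t=1: input=3 -> V=0 FIRE
t=2: input=4 -> V=0 FIRE
t=3: input=5 -> V=0 FIRE
t=4: input=1 -> V=8
t=5: input=1 -> V=12
t=6: input=2 -> V=0 FIRE
t=7: input=5 -> V=0 FIRE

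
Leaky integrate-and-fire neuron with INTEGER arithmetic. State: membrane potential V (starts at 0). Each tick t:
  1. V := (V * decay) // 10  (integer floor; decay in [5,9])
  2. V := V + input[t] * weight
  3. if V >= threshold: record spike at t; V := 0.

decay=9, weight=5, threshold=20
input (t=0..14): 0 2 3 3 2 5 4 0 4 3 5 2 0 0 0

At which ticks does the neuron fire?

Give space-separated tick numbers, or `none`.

Answer: 2 4 5 6 8 10

Derivation:
t=0: input=0 -> V=0
t=1: input=2 -> V=10
t=2: input=3 -> V=0 FIRE
t=3: input=3 -> V=15
t=4: input=2 -> V=0 FIRE
t=5: input=5 -> V=0 FIRE
t=6: input=4 -> V=0 FIRE
t=7: input=0 -> V=0
t=8: input=4 -> V=0 FIRE
t=9: input=3 -> V=15
t=10: input=5 -> V=0 FIRE
t=11: input=2 -> V=10
t=12: input=0 -> V=9
t=13: input=0 -> V=8
t=14: input=0 -> V=7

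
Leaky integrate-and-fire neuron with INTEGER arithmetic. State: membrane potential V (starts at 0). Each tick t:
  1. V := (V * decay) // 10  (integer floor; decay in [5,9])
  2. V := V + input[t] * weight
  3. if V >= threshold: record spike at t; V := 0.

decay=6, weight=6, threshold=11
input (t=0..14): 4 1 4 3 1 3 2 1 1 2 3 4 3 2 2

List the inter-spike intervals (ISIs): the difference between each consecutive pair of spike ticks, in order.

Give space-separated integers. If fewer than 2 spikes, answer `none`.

t=0: input=4 -> V=0 FIRE
t=1: input=1 -> V=6
t=2: input=4 -> V=0 FIRE
t=3: input=3 -> V=0 FIRE
t=4: input=1 -> V=6
t=5: input=3 -> V=0 FIRE
t=6: input=2 -> V=0 FIRE
t=7: input=1 -> V=6
t=8: input=1 -> V=9
t=9: input=2 -> V=0 FIRE
t=10: input=3 -> V=0 FIRE
t=11: input=4 -> V=0 FIRE
t=12: input=3 -> V=0 FIRE
t=13: input=2 -> V=0 FIRE
t=14: input=2 -> V=0 FIRE

Answer: 2 1 2 1 3 1 1 1 1 1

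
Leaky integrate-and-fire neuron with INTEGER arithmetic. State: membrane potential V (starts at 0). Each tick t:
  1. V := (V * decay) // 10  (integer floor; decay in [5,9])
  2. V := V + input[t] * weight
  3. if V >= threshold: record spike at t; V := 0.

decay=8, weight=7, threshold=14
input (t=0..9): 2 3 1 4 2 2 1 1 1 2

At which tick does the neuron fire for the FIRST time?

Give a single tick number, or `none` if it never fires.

t=0: input=2 -> V=0 FIRE
t=1: input=3 -> V=0 FIRE
t=2: input=1 -> V=7
t=3: input=4 -> V=0 FIRE
t=4: input=2 -> V=0 FIRE
t=5: input=2 -> V=0 FIRE
t=6: input=1 -> V=7
t=7: input=1 -> V=12
t=8: input=1 -> V=0 FIRE
t=9: input=2 -> V=0 FIRE

Answer: 0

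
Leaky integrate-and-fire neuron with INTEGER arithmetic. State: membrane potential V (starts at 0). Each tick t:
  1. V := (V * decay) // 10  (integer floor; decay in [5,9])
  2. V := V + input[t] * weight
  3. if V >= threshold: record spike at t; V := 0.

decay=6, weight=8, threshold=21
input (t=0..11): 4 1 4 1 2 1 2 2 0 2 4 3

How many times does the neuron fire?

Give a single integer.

Answer: 6

Derivation:
t=0: input=4 -> V=0 FIRE
t=1: input=1 -> V=8
t=2: input=4 -> V=0 FIRE
t=3: input=1 -> V=8
t=4: input=2 -> V=20
t=5: input=1 -> V=20
t=6: input=2 -> V=0 FIRE
t=7: input=2 -> V=16
t=8: input=0 -> V=9
t=9: input=2 -> V=0 FIRE
t=10: input=4 -> V=0 FIRE
t=11: input=3 -> V=0 FIRE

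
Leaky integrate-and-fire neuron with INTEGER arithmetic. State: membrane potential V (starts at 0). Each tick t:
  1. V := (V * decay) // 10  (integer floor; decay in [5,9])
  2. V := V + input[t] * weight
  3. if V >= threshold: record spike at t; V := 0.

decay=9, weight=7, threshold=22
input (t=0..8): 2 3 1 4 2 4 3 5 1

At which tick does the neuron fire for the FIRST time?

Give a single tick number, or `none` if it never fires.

Answer: 1

Derivation:
t=0: input=2 -> V=14
t=1: input=3 -> V=0 FIRE
t=2: input=1 -> V=7
t=3: input=4 -> V=0 FIRE
t=4: input=2 -> V=14
t=5: input=4 -> V=0 FIRE
t=6: input=3 -> V=21
t=7: input=5 -> V=0 FIRE
t=8: input=1 -> V=7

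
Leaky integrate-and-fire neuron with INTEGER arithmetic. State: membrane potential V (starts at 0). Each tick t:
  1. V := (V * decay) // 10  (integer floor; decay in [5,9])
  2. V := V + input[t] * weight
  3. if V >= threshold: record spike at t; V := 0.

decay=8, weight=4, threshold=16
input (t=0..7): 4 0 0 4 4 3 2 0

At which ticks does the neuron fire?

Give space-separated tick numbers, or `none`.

Answer: 0 3 4 6

Derivation:
t=0: input=4 -> V=0 FIRE
t=1: input=0 -> V=0
t=2: input=0 -> V=0
t=3: input=4 -> V=0 FIRE
t=4: input=4 -> V=0 FIRE
t=5: input=3 -> V=12
t=6: input=2 -> V=0 FIRE
t=7: input=0 -> V=0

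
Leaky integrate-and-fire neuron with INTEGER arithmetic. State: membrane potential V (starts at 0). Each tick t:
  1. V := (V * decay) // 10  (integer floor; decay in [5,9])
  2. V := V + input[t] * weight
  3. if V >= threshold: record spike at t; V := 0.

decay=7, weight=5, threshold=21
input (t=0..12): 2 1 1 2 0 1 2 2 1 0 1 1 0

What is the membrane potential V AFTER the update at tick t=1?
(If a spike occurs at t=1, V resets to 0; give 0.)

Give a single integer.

Answer: 12

Derivation:
t=0: input=2 -> V=10
t=1: input=1 -> V=12
t=2: input=1 -> V=13
t=3: input=2 -> V=19
t=4: input=0 -> V=13
t=5: input=1 -> V=14
t=6: input=2 -> V=19
t=7: input=2 -> V=0 FIRE
t=8: input=1 -> V=5
t=9: input=0 -> V=3
t=10: input=1 -> V=7
t=11: input=1 -> V=9
t=12: input=0 -> V=6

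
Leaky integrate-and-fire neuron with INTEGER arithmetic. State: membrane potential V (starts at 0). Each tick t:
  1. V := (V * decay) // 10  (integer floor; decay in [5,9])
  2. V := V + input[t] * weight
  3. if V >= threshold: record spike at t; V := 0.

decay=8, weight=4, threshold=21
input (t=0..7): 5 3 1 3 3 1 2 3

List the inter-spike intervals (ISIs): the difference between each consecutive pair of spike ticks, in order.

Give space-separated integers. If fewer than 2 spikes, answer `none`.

t=0: input=5 -> V=20
t=1: input=3 -> V=0 FIRE
t=2: input=1 -> V=4
t=3: input=3 -> V=15
t=4: input=3 -> V=0 FIRE
t=5: input=1 -> V=4
t=6: input=2 -> V=11
t=7: input=3 -> V=20

Answer: 3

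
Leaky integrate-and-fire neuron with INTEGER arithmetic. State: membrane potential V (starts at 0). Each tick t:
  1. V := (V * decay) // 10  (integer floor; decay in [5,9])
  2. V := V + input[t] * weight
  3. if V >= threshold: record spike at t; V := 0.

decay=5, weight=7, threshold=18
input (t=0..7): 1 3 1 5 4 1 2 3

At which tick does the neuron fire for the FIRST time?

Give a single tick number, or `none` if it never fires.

t=0: input=1 -> V=7
t=1: input=3 -> V=0 FIRE
t=2: input=1 -> V=7
t=3: input=5 -> V=0 FIRE
t=4: input=4 -> V=0 FIRE
t=5: input=1 -> V=7
t=6: input=2 -> V=17
t=7: input=3 -> V=0 FIRE

Answer: 1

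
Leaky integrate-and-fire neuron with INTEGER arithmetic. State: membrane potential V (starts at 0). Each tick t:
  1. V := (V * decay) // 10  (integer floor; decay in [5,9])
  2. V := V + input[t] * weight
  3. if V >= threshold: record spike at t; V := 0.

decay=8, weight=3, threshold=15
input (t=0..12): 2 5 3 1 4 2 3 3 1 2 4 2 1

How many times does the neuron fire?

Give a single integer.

Answer: 4

Derivation:
t=0: input=2 -> V=6
t=1: input=5 -> V=0 FIRE
t=2: input=3 -> V=9
t=3: input=1 -> V=10
t=4: input=4 -> V=0 FIRE
t=5: input=2 -> V=6
t=6: input=3 -> V=13
t=7: input=3 -> V=0 FIRE
t=8: input=1 -> V=3
t=9: input=2 -> V=8
t=10: input=4 -> V=0 FIRE
t=11: input=2 -> V=6
t=12: input=1 -> V=7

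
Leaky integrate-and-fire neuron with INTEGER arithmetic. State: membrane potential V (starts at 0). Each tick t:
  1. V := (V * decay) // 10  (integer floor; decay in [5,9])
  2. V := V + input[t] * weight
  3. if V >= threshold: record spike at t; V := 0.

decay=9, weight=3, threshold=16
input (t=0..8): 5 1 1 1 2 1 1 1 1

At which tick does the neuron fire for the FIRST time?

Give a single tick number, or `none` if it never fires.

Answer: 1

Derivation:
t=0: input=5 -> V=15
t=1: input=1 -> V=0 FIRE
t=2: input=1 -> V=3
t=3: input=1 -> V=5
t=4: input=2 -> V=10
t=5: input=1 -> V=12
t=6: input=1 -> V=13
t=7: input=1 -> V=14
t=8: input=1 -> V=15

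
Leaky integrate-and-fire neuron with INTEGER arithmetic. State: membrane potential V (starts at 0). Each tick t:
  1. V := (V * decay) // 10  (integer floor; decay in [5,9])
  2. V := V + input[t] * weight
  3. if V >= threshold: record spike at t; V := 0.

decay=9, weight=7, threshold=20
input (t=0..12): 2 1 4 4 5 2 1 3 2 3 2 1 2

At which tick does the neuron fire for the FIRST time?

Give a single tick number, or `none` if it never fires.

Answer: 2

Derivation:
t=0: input=2 -> V=14
t=1: input=1 -> V=19
t=2: input=4 -> V=0 FIRE
t=3: input=4 -> V=0 FIRE
t=4: input=5 -> V=0 FIRE
t=5: input=2 -> V=14
t=6: input=1 -> V=19
t=7: input=3 -> V=0 FIRE
t=8: input=2 -> V=14
t=9: input=3 -> V=0 FIRE
t=10: input=2 -> V=14
t=11: input=1 -> V=19
t=12: input=2 -> V=0 FIRE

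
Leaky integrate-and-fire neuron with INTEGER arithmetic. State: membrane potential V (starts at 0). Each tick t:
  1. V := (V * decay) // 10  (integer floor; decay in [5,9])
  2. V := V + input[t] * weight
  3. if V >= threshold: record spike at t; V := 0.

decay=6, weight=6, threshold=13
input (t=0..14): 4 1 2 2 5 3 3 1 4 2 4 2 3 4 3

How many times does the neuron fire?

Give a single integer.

Answer: 10

Derivation:
t=0: input=4 -> V=0 FIRE
t=1: input=1 -> V=6
t=2: input=2 -> V=0 FIRE
t=3: input=2 -> V=12
t=4: input=5 -> V=0 FIRE
t=5: input=3 -> V=0 FIRE
t=6: input=3 -> V=0 FIRE
t=7: input=1 -> V=6
t=8: input=4 -> V=0 FIRE
t=9: input=2 -> V=12
t=10: input=4 -> V=0 FIRE
t=11: input=2 -> V=12
t=12: input=3 -> V=0 FIRE
t=13: input=4 -> V=0 FIRE
t=14: input=3 -> V=0 FIRE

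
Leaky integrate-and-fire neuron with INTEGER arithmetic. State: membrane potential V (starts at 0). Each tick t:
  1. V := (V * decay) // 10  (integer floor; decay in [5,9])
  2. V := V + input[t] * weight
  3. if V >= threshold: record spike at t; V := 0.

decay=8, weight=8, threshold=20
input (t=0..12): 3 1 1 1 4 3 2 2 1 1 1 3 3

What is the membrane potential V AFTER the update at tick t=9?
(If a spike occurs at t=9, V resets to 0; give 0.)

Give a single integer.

Answer: 14

Derivation:
t=0: input=3 -> V=0 FIRE
t=1: input=1 -> V=8
t=2: input=1 -> V=14
t=3: input=1 -> V=19
t=4: input=4 -> V=0 FIRE
t=5: input=3 -> V=0 FIRE
t=6: input=2 -> V=16
t=7: input=2 -> V=0 FIRE
t=8: input=1 -> V=8
t=9: input=1 -> V=14
t=10: input=1 -> V=19
t=11: input=3 -> V=0 FIRE
t=12: input=3 -> V=0 FIRE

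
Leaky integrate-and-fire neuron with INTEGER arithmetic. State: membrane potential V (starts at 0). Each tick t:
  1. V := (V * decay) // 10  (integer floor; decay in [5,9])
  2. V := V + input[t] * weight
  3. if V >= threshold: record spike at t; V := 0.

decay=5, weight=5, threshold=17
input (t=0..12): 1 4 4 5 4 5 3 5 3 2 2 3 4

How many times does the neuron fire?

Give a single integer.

t=0: input=1 -> V=5
t=1: input=4 -> V=0 FIRE
t=2: input=4 -> V=0 FIRE
t=3: input=5 -> V=0 FIRE
t=4: input=4 -> V=0 FIRE
t=5: input=5 -> V=0 FIRE
t=6: input=3 -> V=15
t=7: input=5 -> V=0 FIRE
t=8: input=3 -> V=15
t=9: input=2 -> V=0 FIRE
t=10: input=2 -> V=10
t=11: input=3 -> V=0 FIRE
t=12: input=4 -> V=0 FIRE

Answer: 9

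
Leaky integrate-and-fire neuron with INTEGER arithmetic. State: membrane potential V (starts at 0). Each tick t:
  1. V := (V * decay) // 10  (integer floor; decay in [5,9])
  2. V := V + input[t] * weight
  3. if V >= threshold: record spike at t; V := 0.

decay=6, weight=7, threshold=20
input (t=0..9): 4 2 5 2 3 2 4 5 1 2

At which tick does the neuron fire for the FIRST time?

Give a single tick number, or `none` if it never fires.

t=0: input=4 -> V=0 FIRE
t=1: input=2 -> V=14
t=2: input=5 -> V=0 FIRE
t=3: input=2 -> V=14
t=4: input=3 -> V=0 FIRE
t=5: input=2 -> V=14
t=6: input=4 -> V=0 FIRE
t=7: input=5 -> V=0 FIRE
t=8: input=1 -> V=7
t=9: input=2 -> V=18

Answer: 0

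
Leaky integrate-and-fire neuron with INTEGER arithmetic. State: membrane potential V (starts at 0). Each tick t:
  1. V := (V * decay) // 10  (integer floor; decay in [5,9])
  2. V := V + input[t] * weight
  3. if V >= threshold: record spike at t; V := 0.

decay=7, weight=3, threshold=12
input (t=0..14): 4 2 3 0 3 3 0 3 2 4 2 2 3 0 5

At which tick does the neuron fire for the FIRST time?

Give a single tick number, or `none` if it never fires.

t=0: input=4 -> V=0 FIRE
t=1: input=2 -> V=6
t=2: input=3 -> V=0 FIRE
t=3: input=0 -> V=0
t=4: input=3 -> V=9
t=5: input=3 -> V=0 FIRE
t=6: input=0 -> V=0
t=7: input=3 -> V=9
t=8: input=2 -> V=0 FIRE
t=9: input=4 -> V=0 FIRE
t=10: input=2 -> V=6
t=11: input=2 -> V=10
t=12: input=3 -> V=0 FIRE
t=13: input=0 -> V=0
t=14: input=5 -> V=0 FIRE

Answer: 0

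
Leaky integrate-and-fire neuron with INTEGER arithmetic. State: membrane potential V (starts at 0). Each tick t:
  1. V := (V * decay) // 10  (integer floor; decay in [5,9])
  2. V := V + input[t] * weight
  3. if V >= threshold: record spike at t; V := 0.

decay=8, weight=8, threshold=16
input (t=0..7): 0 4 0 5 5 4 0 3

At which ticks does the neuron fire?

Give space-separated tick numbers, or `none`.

t=0: input=0 -> V=0
t=1: input=4 -> V=0 FIRE
t=2: input=0 -> V=0
t=3: input=5 -> V=0 FIRE
t=4: input=5 -> V=0 FIRE
t=5: input=4 -> V=0 FIRE
t=6: input=0 -> V=0
t=7: input=3 -> V=0 FIRE

Answer: 1 3 4 5 7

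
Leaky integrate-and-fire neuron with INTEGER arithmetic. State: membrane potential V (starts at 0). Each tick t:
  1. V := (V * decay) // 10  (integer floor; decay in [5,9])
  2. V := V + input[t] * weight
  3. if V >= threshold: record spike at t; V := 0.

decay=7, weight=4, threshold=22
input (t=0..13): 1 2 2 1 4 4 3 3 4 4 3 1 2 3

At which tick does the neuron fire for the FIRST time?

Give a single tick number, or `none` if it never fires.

Answer: 4

Derivation:
t=0: input=1 -> V=4
t=1: input=2 -> V=10
t=2: input=2 -> V=15
t=3: input=1 -> V=14
t=4: input=4 -> V=0 FIRE
t=5: input=4 -> V=16
t=6: input=3 -> V=0 FIRE
t=7: input=3 -> V=12
t=8: input=4 -> V=0 FIRE
t=9: input=4 -> V=16
t=10: input=3 -> V=0 FIRE
t=11: input=1 -> V=4
t=12: input=2 -> V=10
t=13: input=3 -> V=19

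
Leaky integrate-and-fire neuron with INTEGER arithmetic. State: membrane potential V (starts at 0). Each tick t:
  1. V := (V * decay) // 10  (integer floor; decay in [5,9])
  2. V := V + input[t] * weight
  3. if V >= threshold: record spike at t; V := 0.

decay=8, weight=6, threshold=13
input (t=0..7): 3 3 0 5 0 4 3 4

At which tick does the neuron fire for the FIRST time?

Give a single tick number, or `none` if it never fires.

Answer: 0

Derivation:
t=0: input=3 -> V=0 FIRE
t=1: input=3 -> V=0 FIRE
t=2: input=0 -> V=0
t=3: input=5 -> V=0 FIRE
t=4: input=0 -> V=0
t=5: input=4 -> V=0 FIRE
t=6: input=3 -> V=0 FIRE
t=7: input=4 -> V=0 FIRE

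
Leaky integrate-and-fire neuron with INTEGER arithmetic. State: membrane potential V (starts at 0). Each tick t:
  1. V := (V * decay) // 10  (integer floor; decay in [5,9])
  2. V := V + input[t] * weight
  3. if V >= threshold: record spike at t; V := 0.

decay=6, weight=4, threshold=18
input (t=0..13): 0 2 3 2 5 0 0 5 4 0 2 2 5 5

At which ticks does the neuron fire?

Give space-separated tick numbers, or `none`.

Answer: 4 7 12 13

Derivation:
t=0: input=0 -> V=0
t=1: input=2 -> V=8
t=2: input=3 -> V=16
t=3: input=2 -> V=17
t=4: input=5 -> V=0 FIRE
t=5: input=0 -> V=0
t=6: input=0 -> V=0
t=7: input=5 -> V=0 FIRE
t=8: input=4 -> V=16
t=9: input=0 -> V=9
t=10: input=2 -> V=13
t=11: input=2 -> V=15
t=12: input=5 -> V=0 FIRE
t=13: input=5 -> V=0 FIRE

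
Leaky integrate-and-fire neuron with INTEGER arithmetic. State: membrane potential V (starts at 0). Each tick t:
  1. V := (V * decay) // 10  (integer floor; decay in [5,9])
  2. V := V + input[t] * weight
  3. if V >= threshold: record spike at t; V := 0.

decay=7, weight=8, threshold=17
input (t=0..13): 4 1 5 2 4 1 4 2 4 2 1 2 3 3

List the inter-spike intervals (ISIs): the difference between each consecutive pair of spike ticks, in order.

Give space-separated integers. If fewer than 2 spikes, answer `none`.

t=0: input=4 -> V=0 FIRE
t=1: input=1 -> V=8
t=2: input=5 -> V=0 FIRE
t=3: input=2 -> V=16
t=4: input=4 -> V=0 FIRE
t=5: input=1 -> V=8
t=6: input=4 -> V=0 FIRE
t=7: input=2 -> V=16
t=8: input=4 -> V=0 FIRE
t=9: input=2 -> V=16
t=10: input=1 -> V=0 FIRE
t=11: input=2 -> V=16
t=12: input=3 -> V=0 FIRE
t=13: input=3 -> V=0 FIRE

Answer: 2 2 2 2 2 2 1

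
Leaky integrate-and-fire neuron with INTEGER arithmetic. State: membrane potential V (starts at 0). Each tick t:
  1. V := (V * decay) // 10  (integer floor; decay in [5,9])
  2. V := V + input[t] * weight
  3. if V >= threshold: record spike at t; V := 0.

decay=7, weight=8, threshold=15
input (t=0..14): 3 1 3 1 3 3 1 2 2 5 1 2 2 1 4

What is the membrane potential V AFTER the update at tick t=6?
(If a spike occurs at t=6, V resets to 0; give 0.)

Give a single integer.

Answer: 8

Derivation:
t=0: input=3 -> V=0 FIRE
t=1: input=1 -> V=8
t=2: input=3 -> V=0 FIRE
t=3: input=1 -> V=8
t=4: input=3 -> V=0 FIRE
t=5: input=3 -> V=0 FIRE
t=6: input=1 -> V=8
t=7: input=2 -> V=0 FIRE
t=8: input=2 -> V=0 FIRE
t=9: input=5 -> V=0 FIRE
t=10: input=1 -> V=8
t=11: input=2 -> V=0 FIRE
t=12: input=2 -> V=0 FIRE
t=13: input=1 -> V=8
t=14: input=4 -> V=0 FIRE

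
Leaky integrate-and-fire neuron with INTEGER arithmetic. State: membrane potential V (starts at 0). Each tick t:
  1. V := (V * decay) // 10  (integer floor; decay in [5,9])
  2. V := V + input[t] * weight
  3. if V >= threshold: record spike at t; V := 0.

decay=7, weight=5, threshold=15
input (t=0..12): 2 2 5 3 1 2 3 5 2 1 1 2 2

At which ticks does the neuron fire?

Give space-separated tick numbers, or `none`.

Answer: 1 2 3 6 7 11

Derivation:
t=0: input=2 -> V=10
t=1: input=2 -> V=0 FIRE
t=2: input=5 -> V=0 FIRE
t=3: input=3 -> V=0 FIRE
t=4: input=1 -> V=5
t=5: input=2 -> V=13
t=6: input=3 -> V=0 FIRE
t=7: input=5 -> V=0 FIRE
t=8: input=2 -> V=10
t=9: input=1 -> V=12
t=10: input=1 -> V=13
t=11: input=2 -> V=0 FIRE
t=12: input=2 -> V=10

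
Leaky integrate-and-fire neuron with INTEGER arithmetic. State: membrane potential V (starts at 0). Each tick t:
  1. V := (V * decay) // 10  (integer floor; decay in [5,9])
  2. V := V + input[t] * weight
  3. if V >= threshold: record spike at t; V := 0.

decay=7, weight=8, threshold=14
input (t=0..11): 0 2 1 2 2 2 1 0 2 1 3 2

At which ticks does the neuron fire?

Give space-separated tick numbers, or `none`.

Answer: 1 3 4 5 8 10 11

Derivation:
t=0: input=0 -> V=0
t=1: input=2 -> V=0 FIRE
t=2: input=1 -> V=8
t=3: input=2 -> V=0 FIRE
t=4: input=2 -> V=0 FIRE
t=5: input=2 -> V=0 FIRE
t=6: input=1 -> V=8
t=7: input=0 -> V=5
t=8: input=2 -> V=0 FIRE
t=9: input=1 -> V=8
t=10: input=3 -> V=0 FIRE
t=11: input=2 -> V=0 FIRE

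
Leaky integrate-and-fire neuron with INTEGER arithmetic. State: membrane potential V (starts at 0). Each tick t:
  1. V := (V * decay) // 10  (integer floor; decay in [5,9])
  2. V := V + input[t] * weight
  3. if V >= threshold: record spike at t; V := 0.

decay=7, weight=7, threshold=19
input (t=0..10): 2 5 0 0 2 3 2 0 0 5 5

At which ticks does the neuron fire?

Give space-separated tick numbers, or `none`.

Answer: 1 5 9 10

Derivation:
t=0: input=2 -> V=14
t=1: input=5 -> V=0 FIRE
t=2: input=0 -> V=0
t=3: input=0 -> V=0
t=4: input=2 -> V=14
t=5: input=3 -> V=0 FIRE
t=6: input=2 -> V=14
t=7: input=0 -> V=9
t=8: input=0 -> V=6
t=9: input=5 -> V=0 FIRE
t=10: input=5 -> V=0 FIRE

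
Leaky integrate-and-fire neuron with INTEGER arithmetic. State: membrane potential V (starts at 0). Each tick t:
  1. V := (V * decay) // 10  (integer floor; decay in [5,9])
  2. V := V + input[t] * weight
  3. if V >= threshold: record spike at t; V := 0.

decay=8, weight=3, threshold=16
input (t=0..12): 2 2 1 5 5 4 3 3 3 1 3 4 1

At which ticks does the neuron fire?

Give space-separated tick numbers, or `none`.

t=0: input=2 -> V=6
t=1: input=2 -> V=10
t=2: input=1 -> V=11
t=3: input=5 -> V=0 FIRE
t=4: input=5 -> V=15
t=5: input=4 -> V=0 FIRE
t=6: input=3 -> V=9
t=7: input=3 -> V=0 FIRE
t=8: input=3 -> V=9
t=9: input=1 -> V=10
t=10: input=3 -> V=0 FIRE
t=11: input=4 -> V=12
t=12: input=1 -> V=12

Answer: 3 5 7 10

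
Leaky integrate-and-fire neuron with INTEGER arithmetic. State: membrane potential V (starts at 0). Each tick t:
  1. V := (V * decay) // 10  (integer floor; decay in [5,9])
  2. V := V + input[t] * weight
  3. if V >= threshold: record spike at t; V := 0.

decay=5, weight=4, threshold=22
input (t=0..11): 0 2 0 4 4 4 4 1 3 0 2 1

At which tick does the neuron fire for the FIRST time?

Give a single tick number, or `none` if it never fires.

Answer: 4

Derivation:
t=0: input=0 -> V=0
t=1: input=2 -> V=8
t=2: input=0 -> V=4
t=3: input=4 -> V=18
t=4: input=4 -> V=0 FIRE
t=5: input=4 -> V=16
t=6: input=4 -> V=0 FIRE
t=7: input=1 -> V=4
t=8: input=3 -> V=14
t=9: input=0 -> V=7
t=10: input=2 -> V=11
t=11: input=1 -> V=9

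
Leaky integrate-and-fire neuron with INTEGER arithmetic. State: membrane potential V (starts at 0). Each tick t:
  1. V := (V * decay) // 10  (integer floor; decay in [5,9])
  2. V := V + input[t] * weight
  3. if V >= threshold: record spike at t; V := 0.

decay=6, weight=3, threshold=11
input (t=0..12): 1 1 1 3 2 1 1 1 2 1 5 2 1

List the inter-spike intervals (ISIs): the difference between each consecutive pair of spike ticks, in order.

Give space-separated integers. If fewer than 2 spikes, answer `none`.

Answer: 7

Derivation:
t=0: input=1 -> V=3
t=1: input=1 -> V=4
t=2: input=1 -> V=5
t=3: input=3 -> V=0 FIRE
t=4: input=2 -> V=6
t=5: input=1 -> V=6
t=6: input=1 -> V=6
t=7: input=1 -> V=6
t=8: input=2 -> V=9
t=9: input=1 -> V=8
t=10: input=5 -> V=0 FIRE
t=11: input=2 -> V=6
t=12: input=1 -> V=6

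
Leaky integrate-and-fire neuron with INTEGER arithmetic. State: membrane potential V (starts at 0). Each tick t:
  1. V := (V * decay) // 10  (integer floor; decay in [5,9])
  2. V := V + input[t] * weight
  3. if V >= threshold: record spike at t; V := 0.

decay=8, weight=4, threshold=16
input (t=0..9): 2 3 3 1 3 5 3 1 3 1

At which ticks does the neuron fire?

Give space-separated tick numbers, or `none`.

Answer: 1 4 5 8

Derivation:
t=0: input=2 -> V=8
t=1: input=3 -> V=0 FIRE
t=2: input=3 -> V=12
t=3: input=1 -> V=13
t=4: input=3 -> V=0 FIRE
t=5: input=5 -> V=0 FIRE
t=6: input=3 -> V=12
t=7: input=1 -> V=13
t=8: input=3 -> V=0 FIRE
t=9: input=1 -> V=4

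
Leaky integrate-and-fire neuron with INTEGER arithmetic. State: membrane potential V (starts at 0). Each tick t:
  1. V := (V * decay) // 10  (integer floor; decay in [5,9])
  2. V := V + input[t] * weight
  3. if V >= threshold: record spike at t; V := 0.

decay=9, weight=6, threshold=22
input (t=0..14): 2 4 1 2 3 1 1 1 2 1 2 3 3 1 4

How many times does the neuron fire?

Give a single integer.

t=0: input=2 -> V=12
t=1: input=4 -> V=0 FIRE
t=2: input=1 -> V=6
t=3: input=2 -> V=17
t=4: input=3 -> V=0 FIRE
t=5: input=1 -> V=6
t=6: input=1 -> V=11
t=7: input=1 -> V=15
t=8: input=2 -> V=0 FIRE
t=9: input=1 -> V=6
t=10: input=2 -> V=17
t=11: input=3 -> V=0 FIRE
t=12: input=3 -> V=18
t=13: input=1 -> V=0 FIRE
t=14: input=4 -> V=0 FIRE

Answer: 6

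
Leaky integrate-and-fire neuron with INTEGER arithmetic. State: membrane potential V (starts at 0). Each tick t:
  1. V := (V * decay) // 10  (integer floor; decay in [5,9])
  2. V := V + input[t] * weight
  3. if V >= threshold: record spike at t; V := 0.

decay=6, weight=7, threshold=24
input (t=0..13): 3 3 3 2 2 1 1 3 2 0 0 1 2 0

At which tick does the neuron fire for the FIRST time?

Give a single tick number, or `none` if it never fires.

Answer: 1

Derivation:
t=0: input=3 -> V=21
t=1: input=3 -> V=0 FIRE
t=2: input=3 -> V=21
t=3: input=2 -> V=0 FIRE
t=4: input=2 -> V=14
t=5: input=1 -> V=15
t=6: input=1 -> V=16
t=7: input=3 -> V=0 FIRE
t=8: input=2 -> V=14
t=9: input=0 -> V=8
t=10: input=0 -> V=4
t=11: input=1 -> V=9
t=12: input=2 -> V=19
t=13: input=0 -> V=11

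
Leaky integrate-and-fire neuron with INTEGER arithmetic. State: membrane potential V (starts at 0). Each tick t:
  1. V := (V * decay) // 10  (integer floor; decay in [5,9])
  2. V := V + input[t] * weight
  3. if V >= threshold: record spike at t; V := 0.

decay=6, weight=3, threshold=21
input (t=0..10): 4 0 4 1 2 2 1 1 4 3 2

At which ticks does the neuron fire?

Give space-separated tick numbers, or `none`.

t=0: input=4 -> V=12
t=1: input=0 -> V=7
t=2: input=4 -> V=16
t=3: input=1 -> V=12
t=4: input=2 -> V=13
t=5: input=2 -> V=13
t=6: input=1 -> V=10
t=7: input=1 -> V=9
t=8: input=4 -> V=17
t=9: input=3 -> V=19
t=10: input=2 -> V=17

Answer: none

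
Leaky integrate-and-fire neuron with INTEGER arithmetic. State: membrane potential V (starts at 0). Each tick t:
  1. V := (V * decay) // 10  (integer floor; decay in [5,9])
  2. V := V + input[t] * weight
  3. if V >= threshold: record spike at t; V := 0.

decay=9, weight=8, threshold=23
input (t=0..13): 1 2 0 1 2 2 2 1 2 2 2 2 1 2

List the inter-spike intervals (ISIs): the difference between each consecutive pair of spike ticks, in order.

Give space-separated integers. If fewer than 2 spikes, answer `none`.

Answer: 3 2 2 2 3

Derivation:
t=0: input=1 -> V=8
t=1: input=2 -> V=0 FIRE
t=2: input=0 -> V=0
t=3: input=1 -> V=8
t=4: input=2 -> V=0 FIRE
t=5: input=2 -> V=16
t=6: input=2 -> V=0 FIRE
t=7: input=1 -> V=8
t=8: input=2 -> V=0 FIRE
t=9: input=2 -> V=16
t=10: input=2 -> V=0 FIRE
t=11: input=2 -> V=16
t=12: input=1 -> V=22
t=13: input=2 -> V=0 FIRE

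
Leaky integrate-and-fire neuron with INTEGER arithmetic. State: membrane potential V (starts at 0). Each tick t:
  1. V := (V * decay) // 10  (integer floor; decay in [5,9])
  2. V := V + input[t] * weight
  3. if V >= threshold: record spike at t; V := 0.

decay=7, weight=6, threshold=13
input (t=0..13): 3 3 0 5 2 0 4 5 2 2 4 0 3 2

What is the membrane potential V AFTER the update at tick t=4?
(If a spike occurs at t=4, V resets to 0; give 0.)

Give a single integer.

t=0: input=3 -> V=0 FIRE
t=1: input=3 -> V=0 FIRE
t=2: input=0 -> V=0
t=3: input=5 -> V=0 FIRE
t=4: input=2 -> V=12
t=5: input=0 -> V=8
t=6: input=4 -> V=0 FIRE
t=7: input=5 -> V=0 FIRE
t=8: input=2 -> V=12
t=9: input=2 -> V=0 FIRE
t=10: input=4 -> V=0 FIRE
t=11: input=0 -> V=0
t=12: input=3 -> V=0 FIRE
t=13: input=2 -> V=12

Answer: 12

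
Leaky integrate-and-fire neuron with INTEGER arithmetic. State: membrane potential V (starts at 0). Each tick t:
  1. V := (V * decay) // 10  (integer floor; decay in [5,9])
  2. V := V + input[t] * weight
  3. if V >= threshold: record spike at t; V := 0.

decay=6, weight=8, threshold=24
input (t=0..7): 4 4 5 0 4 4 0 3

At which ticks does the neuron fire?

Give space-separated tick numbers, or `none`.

t=0: input=4 -> V=0 FIRE
t=1: input=4 -> V=0 FIRE
t=2: input=5 -> V=0 FIRE
t=3: input=0 -> V=0
t=4: input=4 -> V=0 FIRE
t=5: input=4 -> V=0 FIRE
t=6: input=0 -> V=0
t=7: input=3 -> V=0 FIRE

Answer: 0 1 2 4 5 7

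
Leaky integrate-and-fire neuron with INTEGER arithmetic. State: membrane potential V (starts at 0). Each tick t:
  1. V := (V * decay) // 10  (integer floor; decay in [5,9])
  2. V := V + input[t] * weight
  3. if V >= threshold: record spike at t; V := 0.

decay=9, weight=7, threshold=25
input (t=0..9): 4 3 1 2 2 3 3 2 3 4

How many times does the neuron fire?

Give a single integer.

Answer: 6

Derivation:
t=0: input=4 -> V=0 FIRE
t=1: input=3 -> V=21
t=2: input=1 -> V=0 FIRE
t=3: input=2 -> V=14
t=4: input=2 -> V=0 FIRE
t=5: input=3 -> V=21
t=6: input=3 -> V=0 FIRE
t=7: input=2 -> V=14
t=8: input=3 -> V=0 FIRE
t=9: input=4 -> V=0 FIRE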